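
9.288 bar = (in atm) 9.167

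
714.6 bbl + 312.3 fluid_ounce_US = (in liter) 1.136e+05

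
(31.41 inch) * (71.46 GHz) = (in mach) 1.674e+08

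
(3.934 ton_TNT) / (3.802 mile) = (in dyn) 2.69e+11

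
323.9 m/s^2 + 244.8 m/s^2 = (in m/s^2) 568.7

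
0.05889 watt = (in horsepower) 7.897e-05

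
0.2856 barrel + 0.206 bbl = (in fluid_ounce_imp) 2751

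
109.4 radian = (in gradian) 6965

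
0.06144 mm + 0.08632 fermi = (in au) 4.107e-16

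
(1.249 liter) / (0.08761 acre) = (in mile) 2.189e-09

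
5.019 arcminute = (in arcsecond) 301.1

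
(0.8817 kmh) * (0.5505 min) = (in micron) 8.09e+06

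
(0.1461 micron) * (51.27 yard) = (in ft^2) 7.373e-05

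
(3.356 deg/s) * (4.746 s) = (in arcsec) 5.734e+04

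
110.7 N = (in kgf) 11.29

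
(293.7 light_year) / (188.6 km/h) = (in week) 8.77e+10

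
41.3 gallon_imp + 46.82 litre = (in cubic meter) 0.2346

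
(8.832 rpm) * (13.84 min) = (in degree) 4.4e+04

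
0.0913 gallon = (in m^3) 0.0003456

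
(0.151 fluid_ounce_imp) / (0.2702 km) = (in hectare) 1.588e-12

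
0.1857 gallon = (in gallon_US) 0.1857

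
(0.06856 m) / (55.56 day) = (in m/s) 1.428e-08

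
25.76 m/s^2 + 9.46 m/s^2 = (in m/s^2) 35.22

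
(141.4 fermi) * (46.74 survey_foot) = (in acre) 4.978e-16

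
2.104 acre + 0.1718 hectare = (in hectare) 1.023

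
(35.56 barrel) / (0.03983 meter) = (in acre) 0.03507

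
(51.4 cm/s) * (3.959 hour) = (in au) 4.897e-08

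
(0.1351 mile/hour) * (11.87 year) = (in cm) 2.261e+09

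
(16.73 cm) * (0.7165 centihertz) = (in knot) 0.00233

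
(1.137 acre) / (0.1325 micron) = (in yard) 3.798e+10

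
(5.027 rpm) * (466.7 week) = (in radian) 1.486e+08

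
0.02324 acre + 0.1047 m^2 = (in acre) 0.02327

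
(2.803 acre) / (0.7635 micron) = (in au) 0.09931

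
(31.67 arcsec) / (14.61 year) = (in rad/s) 3.332e-13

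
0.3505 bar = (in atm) 0.3459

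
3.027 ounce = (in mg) 8.581e+04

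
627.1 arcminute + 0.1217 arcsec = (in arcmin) 627.1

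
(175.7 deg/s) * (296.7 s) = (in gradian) 5.792e+04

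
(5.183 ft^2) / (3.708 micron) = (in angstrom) 1.299e+15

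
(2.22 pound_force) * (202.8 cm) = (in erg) 2.003e+08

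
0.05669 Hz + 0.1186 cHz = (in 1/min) 3.473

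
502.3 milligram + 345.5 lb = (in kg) 156.7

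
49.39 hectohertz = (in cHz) 4.939e+05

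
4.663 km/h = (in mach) 0.003804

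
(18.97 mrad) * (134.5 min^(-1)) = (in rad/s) 0.04252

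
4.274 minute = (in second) 256.4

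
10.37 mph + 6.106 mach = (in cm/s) 2.084e+05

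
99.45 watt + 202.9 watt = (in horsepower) 0.4055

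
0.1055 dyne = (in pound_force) 2.372e-07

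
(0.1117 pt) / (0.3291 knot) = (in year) 7.38e-12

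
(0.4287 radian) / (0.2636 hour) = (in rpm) 0.004314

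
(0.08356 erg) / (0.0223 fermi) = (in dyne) 3.747e+13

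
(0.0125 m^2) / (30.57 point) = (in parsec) 3.756e-17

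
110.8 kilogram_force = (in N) 1087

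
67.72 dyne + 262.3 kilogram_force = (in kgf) 262.3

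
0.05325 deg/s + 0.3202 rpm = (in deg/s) 1.974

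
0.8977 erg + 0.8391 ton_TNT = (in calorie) 8.391e+08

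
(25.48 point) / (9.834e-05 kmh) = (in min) 5.484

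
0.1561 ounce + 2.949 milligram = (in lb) 0.009763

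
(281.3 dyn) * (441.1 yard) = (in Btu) 0.001075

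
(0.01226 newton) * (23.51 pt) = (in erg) 1017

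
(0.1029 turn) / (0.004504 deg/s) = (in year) 0.0002608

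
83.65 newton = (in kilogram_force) 8.53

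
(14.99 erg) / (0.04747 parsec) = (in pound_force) 2.301e-22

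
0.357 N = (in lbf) 0.08026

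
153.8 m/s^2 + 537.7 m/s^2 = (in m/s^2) 691.5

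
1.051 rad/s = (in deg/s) 60.22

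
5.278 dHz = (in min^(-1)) 31.67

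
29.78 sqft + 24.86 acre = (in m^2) 1.006e+05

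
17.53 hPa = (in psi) 0.2543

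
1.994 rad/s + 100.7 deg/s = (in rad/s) 3.752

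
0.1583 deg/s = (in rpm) 0.02638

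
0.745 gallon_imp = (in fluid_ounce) 114.5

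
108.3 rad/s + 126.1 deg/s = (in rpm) 1055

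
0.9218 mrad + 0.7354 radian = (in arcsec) 1.519e+05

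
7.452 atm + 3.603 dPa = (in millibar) 7551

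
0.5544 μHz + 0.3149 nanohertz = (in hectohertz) 5.547e-09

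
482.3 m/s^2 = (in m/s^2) 482.3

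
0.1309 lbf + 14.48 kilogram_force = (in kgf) 14.54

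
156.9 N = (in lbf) 35.27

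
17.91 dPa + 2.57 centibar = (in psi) 0.373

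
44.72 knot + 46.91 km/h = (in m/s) 36.04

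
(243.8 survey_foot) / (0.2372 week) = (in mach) 1.521e-06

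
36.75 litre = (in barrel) 0.2312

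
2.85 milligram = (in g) 0.00285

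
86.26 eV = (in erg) 1.382e-10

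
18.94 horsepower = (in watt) 1.412e+04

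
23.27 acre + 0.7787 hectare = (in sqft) 1.097e+06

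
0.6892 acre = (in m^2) 2789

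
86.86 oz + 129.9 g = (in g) 2592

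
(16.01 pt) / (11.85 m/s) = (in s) 0.0004766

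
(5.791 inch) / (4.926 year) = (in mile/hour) 2.118e-09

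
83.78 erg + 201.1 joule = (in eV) 1.255e+21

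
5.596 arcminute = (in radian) 0.001628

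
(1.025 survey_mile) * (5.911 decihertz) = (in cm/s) 9.751e+04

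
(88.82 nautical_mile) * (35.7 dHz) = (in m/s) 5.872e+05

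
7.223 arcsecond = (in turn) 5.573e-06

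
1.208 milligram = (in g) 0.001208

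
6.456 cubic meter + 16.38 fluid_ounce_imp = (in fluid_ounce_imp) 2.272e+05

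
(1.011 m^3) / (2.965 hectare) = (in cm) 0.00341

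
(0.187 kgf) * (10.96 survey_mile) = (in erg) 3.235e+11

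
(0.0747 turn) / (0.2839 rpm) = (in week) 2.61e-05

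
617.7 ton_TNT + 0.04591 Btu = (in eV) 1.613e+31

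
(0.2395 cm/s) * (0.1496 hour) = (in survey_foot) 4.232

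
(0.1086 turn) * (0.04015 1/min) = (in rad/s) 0.0004566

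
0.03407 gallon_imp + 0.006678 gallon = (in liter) 0.1802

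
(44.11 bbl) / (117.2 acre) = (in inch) 0.0005821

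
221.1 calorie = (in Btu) 0.8768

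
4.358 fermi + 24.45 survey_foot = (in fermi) 7.452e+15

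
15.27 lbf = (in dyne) 6.792e+06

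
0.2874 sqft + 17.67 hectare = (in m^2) 1.767e+05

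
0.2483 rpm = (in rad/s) 0.026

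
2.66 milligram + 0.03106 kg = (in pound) 0.06848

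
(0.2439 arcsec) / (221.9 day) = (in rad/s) 6.168e-14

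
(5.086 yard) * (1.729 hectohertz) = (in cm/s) 8.041e+04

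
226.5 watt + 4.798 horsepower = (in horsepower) 5.102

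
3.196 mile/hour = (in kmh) 5.143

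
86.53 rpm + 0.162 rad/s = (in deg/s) 528.5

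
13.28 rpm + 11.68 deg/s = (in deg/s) 91.36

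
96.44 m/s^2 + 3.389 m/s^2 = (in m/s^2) 99.83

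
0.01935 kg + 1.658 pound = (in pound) 1.701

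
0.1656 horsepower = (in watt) 123.5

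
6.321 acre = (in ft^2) 2.753e+05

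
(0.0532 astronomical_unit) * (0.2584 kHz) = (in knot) 3.998e+12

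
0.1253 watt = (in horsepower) 0.000168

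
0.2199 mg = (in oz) 7.757e-06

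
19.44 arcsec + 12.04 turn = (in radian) 75.65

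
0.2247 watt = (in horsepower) 0.0003013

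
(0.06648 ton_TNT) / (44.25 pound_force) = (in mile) 878.1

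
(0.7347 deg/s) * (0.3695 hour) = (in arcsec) 3.518e+06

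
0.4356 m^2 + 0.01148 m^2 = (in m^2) 0.4471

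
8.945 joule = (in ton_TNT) 2.138e-09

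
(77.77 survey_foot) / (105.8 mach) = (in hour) 1.828e-07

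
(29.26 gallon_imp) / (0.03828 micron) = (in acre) 858.7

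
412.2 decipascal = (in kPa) 0.04122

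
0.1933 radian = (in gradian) 12.31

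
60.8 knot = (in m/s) 31.28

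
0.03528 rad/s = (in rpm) 0.3369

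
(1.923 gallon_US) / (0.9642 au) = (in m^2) 5.047e-14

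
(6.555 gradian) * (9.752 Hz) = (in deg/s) 57.53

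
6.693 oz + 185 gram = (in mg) 3.747e+05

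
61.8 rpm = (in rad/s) 6.472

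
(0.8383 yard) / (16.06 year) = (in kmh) 5.449e-09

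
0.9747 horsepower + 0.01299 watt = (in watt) 726.8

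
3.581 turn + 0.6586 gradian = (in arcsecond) 4.643e+06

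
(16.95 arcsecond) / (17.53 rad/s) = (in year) 1.486e-13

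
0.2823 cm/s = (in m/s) 0.002823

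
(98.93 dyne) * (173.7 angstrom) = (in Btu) 1.629e-14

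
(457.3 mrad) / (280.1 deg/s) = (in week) 1.547e-07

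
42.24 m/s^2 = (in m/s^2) 42.24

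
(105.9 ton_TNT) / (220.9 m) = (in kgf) 2.045e+08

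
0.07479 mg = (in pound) 1.649e-07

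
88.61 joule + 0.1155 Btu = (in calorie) 50.3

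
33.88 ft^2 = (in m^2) 3.148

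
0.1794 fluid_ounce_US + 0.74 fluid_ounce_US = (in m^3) 2.719e-05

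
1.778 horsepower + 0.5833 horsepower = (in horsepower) 2.361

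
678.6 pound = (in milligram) 3.078e+08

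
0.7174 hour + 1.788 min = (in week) 0.004448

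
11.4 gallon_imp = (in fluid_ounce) 1752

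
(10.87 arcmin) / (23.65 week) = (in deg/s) 1.267e-08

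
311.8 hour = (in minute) 1.871e+04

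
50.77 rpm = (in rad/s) 5.317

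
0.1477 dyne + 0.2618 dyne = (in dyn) 0.4095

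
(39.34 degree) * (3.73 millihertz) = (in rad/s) 0.002561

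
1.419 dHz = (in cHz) 14.19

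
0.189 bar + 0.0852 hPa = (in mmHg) 141.8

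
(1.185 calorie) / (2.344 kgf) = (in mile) 0.000134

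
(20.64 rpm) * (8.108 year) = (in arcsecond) 1.14e+14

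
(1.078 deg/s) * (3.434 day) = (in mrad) 5.582e+06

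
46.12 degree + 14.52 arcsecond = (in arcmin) 2767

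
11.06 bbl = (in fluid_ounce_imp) 6.189e+04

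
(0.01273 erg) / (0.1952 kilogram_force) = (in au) 4.445e-21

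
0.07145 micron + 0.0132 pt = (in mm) 0.004728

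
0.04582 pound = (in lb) 0.04582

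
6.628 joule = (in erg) 6.628e+07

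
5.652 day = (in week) 0.8074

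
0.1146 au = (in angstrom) 1.714e+20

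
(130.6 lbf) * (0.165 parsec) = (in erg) 2.958e+25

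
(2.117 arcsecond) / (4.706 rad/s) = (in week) 3.606e-12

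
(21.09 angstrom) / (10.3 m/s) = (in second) 2.048e-10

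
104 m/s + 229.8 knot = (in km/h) 800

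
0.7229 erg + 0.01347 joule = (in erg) 1.347e+05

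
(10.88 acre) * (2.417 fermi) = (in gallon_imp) 2.341e-08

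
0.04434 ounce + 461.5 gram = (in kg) 0.4628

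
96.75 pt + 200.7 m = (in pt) 5.69e+05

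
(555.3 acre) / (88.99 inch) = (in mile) 617.8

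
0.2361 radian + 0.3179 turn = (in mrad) 2234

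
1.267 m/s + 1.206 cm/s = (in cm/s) 127.9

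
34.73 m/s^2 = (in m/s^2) 34.73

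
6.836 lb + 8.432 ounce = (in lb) 7.363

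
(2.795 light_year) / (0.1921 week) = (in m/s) 2.276e+11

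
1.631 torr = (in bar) 0.002174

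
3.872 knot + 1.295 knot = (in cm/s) 265.8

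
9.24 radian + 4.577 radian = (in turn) 2.199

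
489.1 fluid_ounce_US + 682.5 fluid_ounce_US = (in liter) 34.65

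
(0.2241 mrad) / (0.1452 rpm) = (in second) 0.01474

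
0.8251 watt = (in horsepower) 0.001106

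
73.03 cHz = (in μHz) 7.303e+05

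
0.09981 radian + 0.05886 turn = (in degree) 26.91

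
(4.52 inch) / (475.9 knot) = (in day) 5.428e-09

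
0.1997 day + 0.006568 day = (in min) 297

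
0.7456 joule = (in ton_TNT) 1.782e-10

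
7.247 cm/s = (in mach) 0.0002128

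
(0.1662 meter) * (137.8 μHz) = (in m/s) 2.29e-05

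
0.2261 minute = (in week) 2.243e-05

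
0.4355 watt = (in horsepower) 0.000584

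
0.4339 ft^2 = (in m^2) 0.04031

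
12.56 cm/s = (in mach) 0.0003689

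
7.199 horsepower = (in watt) 5368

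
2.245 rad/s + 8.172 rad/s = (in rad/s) 10.42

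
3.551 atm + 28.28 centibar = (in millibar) 3881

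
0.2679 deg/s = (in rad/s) 0.004676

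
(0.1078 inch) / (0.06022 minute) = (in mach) 2.226e-06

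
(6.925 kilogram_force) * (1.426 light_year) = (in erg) 9.162e+24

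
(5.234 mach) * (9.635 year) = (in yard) 5.922e+11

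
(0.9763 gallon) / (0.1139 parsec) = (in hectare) 1.052e-22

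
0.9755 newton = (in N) 0.9755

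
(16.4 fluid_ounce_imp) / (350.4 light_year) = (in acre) 3.473e-26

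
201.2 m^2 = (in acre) 0.04972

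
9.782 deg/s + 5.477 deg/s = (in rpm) 2.543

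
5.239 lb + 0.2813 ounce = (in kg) 2.384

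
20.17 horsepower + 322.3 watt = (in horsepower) 20.6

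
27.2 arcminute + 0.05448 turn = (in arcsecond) 7.224e+04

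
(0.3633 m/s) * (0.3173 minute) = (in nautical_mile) 0.003735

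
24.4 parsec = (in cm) 7.529e+19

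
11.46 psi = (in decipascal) 7.901e+05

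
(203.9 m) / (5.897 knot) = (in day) 0.0007779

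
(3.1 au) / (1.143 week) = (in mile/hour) 1.501e+06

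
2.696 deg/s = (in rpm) 0.4493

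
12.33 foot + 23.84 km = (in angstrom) 2.384e+14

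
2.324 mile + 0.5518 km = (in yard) 4694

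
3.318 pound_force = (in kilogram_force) 1.505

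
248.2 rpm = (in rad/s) 25.99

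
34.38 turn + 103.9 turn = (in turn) 138.3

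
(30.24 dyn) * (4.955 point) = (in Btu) 5.01e-10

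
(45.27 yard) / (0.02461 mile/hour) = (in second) 3763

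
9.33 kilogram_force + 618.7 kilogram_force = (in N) 6159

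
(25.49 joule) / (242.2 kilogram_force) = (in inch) 0.4225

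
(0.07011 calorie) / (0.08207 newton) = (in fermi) 3.574e+15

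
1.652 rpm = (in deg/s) 9.912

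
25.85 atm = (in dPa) 2.619e+07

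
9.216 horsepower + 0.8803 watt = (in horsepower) 9.217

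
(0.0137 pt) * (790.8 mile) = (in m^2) 6.151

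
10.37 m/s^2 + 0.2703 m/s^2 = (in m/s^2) 10.64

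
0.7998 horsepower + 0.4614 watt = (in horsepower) 0.8004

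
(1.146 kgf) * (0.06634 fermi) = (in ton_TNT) 1.782e-25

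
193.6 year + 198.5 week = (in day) 7.205e+04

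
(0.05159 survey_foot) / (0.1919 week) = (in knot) 2.634e-07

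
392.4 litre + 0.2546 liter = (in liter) 392.7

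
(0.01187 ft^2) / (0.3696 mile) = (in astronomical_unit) 1.239e-17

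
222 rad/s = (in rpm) 2120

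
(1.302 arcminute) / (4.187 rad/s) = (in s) 9.046e-05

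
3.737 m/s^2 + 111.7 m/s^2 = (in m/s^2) 115.4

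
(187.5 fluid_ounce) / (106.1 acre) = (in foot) 4.237e-08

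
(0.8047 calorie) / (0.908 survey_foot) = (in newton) 12.17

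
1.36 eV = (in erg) 2.179e-12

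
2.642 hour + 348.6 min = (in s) 3.043e+04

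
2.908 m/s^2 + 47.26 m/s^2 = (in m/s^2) 50.17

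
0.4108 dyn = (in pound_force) 9.235e-07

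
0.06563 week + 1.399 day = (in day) 1.858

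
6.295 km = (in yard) 6884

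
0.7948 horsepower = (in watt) 592.7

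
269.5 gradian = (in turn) 0.6738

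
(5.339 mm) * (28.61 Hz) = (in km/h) 0.5499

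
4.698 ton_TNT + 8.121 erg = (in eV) 1.227e+29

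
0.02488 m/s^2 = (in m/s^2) 0.02488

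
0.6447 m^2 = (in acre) 0.0001593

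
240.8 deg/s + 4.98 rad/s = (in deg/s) 526.1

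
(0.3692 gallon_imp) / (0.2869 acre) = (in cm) 0.0001446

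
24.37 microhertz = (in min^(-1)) 0.001462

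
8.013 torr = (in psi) 0.1549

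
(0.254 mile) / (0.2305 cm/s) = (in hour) 49.26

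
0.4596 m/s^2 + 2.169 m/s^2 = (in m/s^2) 2.629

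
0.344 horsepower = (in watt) 256.5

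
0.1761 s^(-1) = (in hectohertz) 0.001761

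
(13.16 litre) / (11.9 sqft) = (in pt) 33.74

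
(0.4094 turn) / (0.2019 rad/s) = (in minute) 0.2123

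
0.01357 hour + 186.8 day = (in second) 1.614e+07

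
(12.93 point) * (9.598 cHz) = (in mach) 1.286e-06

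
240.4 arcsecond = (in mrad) 1.165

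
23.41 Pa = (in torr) 0.1756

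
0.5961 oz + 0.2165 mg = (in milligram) 1.69e+04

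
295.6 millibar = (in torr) 221.7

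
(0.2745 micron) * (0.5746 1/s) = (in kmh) 5.678e-07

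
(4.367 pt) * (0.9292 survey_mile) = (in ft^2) 24.8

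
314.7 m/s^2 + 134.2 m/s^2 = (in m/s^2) 448.9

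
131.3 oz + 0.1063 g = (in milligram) 3.722e+06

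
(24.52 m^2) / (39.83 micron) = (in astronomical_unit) 4.115e-06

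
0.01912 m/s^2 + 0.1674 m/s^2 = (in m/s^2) 0.1865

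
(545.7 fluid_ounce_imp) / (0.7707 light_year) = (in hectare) 2.126e-22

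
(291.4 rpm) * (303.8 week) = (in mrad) 5.607e+12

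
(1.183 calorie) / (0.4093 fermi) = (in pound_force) 2.719e+15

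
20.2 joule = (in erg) 2.02e+08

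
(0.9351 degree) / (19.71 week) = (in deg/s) 7.844e-08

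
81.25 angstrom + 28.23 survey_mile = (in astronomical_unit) 3.037e-07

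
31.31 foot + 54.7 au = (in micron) 8.183e+18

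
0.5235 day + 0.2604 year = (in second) 8.257e+06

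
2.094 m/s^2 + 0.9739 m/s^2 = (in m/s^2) 3.068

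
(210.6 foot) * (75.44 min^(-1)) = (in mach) 0.237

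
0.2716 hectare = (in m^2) 2716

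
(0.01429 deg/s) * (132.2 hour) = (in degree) 6801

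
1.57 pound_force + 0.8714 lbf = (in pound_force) 2.441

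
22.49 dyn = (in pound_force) 5.056e-05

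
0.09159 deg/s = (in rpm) 0.01527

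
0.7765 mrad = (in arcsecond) 160.2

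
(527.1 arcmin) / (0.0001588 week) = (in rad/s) 0.001596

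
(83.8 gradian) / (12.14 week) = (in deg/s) 1.027e-05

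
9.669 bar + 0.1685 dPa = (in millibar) 9669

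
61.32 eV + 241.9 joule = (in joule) 241.9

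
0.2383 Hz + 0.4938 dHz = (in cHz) 28.77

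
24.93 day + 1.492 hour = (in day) 24.99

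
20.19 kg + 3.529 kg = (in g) 2.372e+04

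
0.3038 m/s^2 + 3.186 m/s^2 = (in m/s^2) 3.49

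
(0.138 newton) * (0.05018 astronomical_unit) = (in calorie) 2.476e+08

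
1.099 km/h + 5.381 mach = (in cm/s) 1.833e+05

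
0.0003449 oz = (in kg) 9.778e-06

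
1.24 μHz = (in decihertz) 1.24e-05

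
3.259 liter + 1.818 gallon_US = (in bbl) 0.06378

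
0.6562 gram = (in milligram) 656.2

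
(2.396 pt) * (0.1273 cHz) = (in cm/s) 0.0001076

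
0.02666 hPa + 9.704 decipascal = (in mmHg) 0.02728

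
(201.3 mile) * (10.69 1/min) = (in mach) 169.5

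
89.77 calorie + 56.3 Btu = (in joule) 5.978e+04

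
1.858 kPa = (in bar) 0.01858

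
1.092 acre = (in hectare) 0.4419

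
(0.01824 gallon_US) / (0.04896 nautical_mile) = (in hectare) 7.615e-11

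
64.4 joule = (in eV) 4.02e+20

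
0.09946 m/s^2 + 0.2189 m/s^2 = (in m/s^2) 0.3184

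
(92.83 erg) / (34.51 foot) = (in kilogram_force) 8.999e-08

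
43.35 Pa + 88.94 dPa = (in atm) 0.0005156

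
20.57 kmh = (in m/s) 5.714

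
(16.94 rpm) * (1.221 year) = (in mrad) 6.831e+10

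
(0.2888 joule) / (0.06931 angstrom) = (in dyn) 4.167e+15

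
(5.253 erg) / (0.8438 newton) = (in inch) 2.451e-05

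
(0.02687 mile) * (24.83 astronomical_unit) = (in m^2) 1.606e+14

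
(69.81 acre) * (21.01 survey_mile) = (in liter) 9.552e+12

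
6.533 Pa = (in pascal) 6.533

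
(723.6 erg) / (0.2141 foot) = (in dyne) 110.9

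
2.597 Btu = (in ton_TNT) 6.549e-07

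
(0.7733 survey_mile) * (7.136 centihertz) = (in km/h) 319.7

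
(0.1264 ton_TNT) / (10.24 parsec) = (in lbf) 3.763e-10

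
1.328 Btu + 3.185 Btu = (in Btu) 4.513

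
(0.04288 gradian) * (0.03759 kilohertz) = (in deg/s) 1.451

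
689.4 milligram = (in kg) 0.0006894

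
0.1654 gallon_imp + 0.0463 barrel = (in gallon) 2.143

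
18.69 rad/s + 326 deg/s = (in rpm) 232.8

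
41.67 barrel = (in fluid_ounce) 2.24e+05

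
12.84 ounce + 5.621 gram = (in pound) 0.8149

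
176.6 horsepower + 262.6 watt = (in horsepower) 177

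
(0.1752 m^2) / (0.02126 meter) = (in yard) 9.012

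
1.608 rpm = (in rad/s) 0.1684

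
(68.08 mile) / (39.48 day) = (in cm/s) 3.212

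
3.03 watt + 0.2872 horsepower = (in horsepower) 0.2913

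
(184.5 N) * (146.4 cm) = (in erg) 2.701e+09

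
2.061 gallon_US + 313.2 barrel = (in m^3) 49.8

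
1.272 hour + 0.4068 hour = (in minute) 100.7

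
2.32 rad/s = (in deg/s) 132.9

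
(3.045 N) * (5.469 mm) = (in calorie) 0.00398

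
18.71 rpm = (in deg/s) 112.3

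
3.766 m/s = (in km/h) 13.56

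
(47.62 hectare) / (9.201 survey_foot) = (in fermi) 1.698e+20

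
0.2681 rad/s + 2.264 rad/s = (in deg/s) 145.1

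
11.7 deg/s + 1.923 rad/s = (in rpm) 20.31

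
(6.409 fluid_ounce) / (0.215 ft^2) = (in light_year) 1.003e-18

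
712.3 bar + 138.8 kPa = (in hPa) 7.137e+05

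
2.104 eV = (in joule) 3.371e-19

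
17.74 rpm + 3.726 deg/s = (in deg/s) 110.2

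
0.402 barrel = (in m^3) 0.06391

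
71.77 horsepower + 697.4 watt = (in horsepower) 72.71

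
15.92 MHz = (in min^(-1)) 9.552e+08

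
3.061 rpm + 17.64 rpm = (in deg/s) 124.2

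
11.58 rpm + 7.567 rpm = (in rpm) 19.15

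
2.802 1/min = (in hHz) 0.000467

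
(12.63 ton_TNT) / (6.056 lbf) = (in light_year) 2.073e-07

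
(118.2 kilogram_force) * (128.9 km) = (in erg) 1.494e+15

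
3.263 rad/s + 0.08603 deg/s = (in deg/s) 187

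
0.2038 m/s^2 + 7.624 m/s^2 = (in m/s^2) 7.828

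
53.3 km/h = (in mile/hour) 33.12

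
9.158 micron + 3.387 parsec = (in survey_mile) 6.494e+13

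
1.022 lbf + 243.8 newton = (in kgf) 25.32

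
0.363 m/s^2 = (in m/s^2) 0.363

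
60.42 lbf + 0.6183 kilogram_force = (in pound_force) 61.78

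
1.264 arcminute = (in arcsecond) 75.84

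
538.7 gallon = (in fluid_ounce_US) 6.895e+04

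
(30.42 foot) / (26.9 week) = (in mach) 1.674e-09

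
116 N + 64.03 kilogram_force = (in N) 743.9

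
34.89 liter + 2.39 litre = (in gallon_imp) 8.2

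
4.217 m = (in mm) 4217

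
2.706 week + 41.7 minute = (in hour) 455.3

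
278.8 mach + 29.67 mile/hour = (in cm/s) 9.494e+06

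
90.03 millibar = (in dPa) 9.003e+04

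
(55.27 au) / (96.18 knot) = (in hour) 4.642e+07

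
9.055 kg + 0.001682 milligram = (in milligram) 9.055e+06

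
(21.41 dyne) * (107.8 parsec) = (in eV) 4.445e+33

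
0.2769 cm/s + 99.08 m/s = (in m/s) 99.08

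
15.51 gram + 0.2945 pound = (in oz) 5.259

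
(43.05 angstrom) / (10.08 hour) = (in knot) 2.306e-13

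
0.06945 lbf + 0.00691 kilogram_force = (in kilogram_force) 0.03841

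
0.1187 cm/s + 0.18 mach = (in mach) 0.18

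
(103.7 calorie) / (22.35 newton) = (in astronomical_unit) 1.298e-10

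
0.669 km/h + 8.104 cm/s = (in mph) 0.597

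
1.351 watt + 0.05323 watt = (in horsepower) 0.001883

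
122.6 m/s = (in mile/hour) 274.2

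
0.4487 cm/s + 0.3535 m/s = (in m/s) 0.358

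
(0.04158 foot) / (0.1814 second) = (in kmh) 0.2515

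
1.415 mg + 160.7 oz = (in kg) 4.556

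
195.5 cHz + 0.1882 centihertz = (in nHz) 1.957e+09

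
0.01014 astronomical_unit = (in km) 1.517e+06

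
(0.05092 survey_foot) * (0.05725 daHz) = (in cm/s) 0.8885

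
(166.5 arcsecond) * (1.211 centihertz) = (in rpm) 9.335e-05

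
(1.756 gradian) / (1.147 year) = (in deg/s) 4.369e-08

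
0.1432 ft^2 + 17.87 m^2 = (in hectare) 0.001788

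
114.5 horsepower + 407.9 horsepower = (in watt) 3.896e+05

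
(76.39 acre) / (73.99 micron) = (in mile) 2.596e+06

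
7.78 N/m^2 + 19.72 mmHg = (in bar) 0.02637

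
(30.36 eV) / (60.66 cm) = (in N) 8.019e-18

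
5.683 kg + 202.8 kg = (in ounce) 7354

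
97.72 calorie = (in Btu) 0.3875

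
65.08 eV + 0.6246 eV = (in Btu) 9.978e-21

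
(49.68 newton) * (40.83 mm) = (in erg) 2.028e+07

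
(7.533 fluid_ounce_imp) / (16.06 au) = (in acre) 2.201e-20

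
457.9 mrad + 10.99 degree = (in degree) 37.23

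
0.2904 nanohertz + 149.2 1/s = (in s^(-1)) 149.2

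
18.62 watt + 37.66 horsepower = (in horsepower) 37.68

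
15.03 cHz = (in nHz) 1.503e+08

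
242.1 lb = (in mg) 1.098e+08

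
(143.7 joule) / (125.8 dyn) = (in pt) 3.238e+08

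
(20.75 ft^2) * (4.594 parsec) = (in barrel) 1.719e+18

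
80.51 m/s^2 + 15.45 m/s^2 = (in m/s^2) 95.96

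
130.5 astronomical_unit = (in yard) 2.135e+13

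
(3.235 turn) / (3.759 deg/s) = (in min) 5.164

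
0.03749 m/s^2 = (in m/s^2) 0.03749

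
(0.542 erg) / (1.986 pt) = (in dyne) 7.736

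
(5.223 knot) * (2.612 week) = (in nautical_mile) 2292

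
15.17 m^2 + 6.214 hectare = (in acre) 15.36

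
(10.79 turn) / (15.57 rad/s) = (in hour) 0.00121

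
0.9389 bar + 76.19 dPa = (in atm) 0.9267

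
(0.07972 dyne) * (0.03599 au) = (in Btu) 4.068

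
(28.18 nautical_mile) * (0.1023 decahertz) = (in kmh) 1.922e+05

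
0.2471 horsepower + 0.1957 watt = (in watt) 184.5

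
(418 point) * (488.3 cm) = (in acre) 0.0001779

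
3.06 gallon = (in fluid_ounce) 391.7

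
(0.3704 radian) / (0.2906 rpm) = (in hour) 0.003381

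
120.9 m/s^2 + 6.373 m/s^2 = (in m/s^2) 127.3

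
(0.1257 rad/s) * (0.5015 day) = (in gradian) 3.467e+05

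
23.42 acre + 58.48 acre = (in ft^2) 3.568e+06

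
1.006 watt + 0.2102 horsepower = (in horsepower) 0.2115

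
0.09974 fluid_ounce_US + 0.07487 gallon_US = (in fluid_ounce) 9.683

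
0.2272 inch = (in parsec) 1.87e-19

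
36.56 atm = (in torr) 2.779e+04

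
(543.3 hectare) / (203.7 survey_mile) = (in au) 1.108e-10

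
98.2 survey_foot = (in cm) 2993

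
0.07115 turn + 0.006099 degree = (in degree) 25.62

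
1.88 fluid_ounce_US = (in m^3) 5.56e-05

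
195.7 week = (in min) 1.973e+06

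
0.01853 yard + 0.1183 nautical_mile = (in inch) 8626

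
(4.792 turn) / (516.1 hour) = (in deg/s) 0.0009285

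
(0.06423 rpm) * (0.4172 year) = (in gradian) 5.634e+06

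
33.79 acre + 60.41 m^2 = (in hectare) 13.68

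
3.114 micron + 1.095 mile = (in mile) 1.095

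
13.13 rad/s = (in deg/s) 752.3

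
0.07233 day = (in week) 0.01033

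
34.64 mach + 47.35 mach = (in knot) 5.427e+04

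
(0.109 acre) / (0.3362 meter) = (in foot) 4305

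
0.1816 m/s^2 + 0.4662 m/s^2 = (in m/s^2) 0.6478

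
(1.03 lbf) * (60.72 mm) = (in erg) 2.782e+06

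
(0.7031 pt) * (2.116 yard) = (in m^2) 0.0004799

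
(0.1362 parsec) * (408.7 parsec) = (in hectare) 5.3e+30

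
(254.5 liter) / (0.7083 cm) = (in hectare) 0.003593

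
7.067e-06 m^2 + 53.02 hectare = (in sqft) 5.707e+06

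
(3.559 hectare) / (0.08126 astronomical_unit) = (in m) 2.928e-06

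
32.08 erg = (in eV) 2.002e+13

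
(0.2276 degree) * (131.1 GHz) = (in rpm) 4.973e+09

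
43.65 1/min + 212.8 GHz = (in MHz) 2.128e+05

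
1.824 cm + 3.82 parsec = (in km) 1.179e+14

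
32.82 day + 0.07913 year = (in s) 5.331e+06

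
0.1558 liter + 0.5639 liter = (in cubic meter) 0.0007197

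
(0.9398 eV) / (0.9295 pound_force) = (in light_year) 3.849e-36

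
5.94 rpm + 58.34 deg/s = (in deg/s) 93.98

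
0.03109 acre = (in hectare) 0.01258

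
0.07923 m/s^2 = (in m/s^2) 0.07923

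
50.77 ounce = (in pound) 3.173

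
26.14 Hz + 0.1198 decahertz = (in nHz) 2.734e+10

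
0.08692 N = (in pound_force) 0.01954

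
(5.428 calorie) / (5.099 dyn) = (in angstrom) 4.454e+15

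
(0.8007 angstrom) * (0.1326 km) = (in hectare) 1.062e-12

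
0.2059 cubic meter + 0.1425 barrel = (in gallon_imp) 50.28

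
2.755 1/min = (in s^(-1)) 0.04592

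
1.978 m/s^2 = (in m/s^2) 1.978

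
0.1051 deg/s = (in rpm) 0.01752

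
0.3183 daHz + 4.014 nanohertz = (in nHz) 3.183e+09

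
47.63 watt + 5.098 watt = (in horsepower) 0.07071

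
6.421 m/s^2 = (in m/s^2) 6.421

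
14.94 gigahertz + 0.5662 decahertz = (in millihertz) 1.494e+13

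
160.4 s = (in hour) 0.04456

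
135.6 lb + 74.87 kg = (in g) 1.364e+05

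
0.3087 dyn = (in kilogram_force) 3.148e-07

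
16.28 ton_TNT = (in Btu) 6.456e+07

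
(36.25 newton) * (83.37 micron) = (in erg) 3.022e+04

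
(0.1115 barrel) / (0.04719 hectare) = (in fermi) 3.757e+10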